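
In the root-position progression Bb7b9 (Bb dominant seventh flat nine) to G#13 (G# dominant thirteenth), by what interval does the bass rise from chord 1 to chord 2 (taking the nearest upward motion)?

The roots are Bb and G#.
Bb up to G# is 10 semitones, a half step wider than a major sixth, so the interval is augmented.

augmented sixth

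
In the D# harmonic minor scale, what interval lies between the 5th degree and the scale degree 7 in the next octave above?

major 10th

D# harmonic minor: D# E# F# G# A# B C##.
5th degree = A#; degree 7 (up an octave) = C##.
From A# to C## is 16 semitones, exactly the major tenth.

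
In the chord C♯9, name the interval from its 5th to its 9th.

Spelling the chord: C♯, E♯, G♯, B, D♯.
That puts G♯ below D♯.
G♯ up to D♯ spans 5 letter names and 7 semitones — a perfect fifth.

P5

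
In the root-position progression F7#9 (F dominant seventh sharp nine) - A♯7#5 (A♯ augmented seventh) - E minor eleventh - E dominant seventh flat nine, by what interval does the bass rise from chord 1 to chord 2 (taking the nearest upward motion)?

augmented third

The roots are F and A♯.
F up to A♯ is 5 semitones, a half step wider than a major third, so the interval is augmented.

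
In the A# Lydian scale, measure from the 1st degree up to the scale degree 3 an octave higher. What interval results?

major tenth

A# lydian: A# B# C## D## E# F## G##.
So we need the interval from A# up to C##.
A# up to C## spans 10 letter names and 16 semitones — a major tenth.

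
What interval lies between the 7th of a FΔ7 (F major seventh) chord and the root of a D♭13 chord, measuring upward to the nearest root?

The 7th of FΔ7 (F major seventh) is E; the root of D♭13 is D♭.
From E to D♭: 9 semitones over a seventh = diminished.

diminished seventh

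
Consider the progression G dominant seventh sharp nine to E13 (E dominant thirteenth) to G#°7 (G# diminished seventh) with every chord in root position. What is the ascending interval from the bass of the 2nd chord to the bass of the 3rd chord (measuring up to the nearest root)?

major third

The roots are E and G#.
From E to G# is 4 semitones, exactly the major third.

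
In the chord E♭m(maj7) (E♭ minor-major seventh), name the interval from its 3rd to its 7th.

E♭mM7 (E♭ minor-major seventh) is spelled E♭ G♭ B♭ D.
The 3rd is G♭ and the 7th is D.
G♭ up to D is 8 semitones, a half step wider than a perfect fifth, so the interval is augmented.

augmented fifth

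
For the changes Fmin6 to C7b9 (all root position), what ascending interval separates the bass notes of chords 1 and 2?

The roots are F and C.
F up to C spans 5 letter names and 7 semitones — a perfect fifth.

perfect fifth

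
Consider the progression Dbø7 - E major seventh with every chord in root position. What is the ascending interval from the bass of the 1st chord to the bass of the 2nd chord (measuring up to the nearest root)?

augmented second

The roots are Db and E.
From Db to E: 3 semitones over a second = augmented.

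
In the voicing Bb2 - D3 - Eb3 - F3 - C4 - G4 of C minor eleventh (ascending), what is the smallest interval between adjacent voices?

Adjacent intervals: Bb2→D3 = major third; D3→Eb3 = minor second; Eb3→F3 = major second; F3→C4 = perfect fifth; C4→G4 = perfect fifth.
The smallest is D3 to Eb3, a minor second (1 semitone).

minor second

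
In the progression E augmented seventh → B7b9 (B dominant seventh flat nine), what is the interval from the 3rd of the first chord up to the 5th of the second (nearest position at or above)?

The 3rd of E augmented seventh is G#; the 5th of B7b9 (B dominant seventh flat nine) is F#.
From G# to F#: 10 semitones over a seventh = minor.

minor 7th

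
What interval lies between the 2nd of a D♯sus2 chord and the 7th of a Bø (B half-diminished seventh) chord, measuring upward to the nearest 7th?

D♯sus2 has E♯ as its 2nd, and Bø (B half-diminished seventh) has A as its 7th.
E♯ up to A is 4 semitones, a half step narrower than a perfect fourth, so the interval is diminished.

diminished 4th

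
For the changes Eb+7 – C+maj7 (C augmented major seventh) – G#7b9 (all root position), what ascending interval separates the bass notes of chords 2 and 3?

augmented 5th

The roots are C and G#.
From C to G#: 8 semitones over a fifth = augmented.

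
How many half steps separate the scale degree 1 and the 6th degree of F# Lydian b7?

9

The scale is F# G# A# B# C# D# E.
F# up to D# is a major sixth — 9 semitones.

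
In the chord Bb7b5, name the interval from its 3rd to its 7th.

diminished fifth

Bb7b5 is spelled Bb D Fb Ab.
That puts D below Ab.
5 letter names make it a fifth; at 6 semitones (a half step narrower than perfect) the quality is diminished.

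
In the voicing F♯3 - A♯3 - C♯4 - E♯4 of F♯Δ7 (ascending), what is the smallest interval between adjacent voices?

m3

Adjacent intervals: F♯3→A♯3 = major third; A♯3→C♯4 = minor third; C♯4→E♯4 = major third.
The smallest is A♯3 to C♯4, a minor third (3 semitones).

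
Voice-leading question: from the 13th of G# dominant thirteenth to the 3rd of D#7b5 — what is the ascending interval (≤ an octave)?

M2

The 13th of G# dominant thirteenth is E#; the 3rd of D#7b5 is F##.
From E# to F## is 2 semitones, exactly the major second.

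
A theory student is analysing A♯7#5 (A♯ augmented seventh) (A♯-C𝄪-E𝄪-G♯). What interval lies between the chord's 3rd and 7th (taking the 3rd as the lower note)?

diminished fifth

3rd = C𝄪; 7th = G♯.
C𝄪 up to G♯ is 6 semitones, a half step narrower than a perfect fifth, so the interval is diminished.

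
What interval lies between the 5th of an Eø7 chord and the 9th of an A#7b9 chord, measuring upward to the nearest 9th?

augmented unison

The 5th of Eø7 is Bb; the 9th of A#7b9 is B.
From Bb to B: 1 semitone over a unison = augmented.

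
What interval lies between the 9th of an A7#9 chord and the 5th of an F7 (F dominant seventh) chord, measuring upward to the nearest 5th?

A7#9 has B# as its 9th, and F7 (F dominant seventh) has C as its 5th.
From B# to C: 0 semitones over a second = diminished.

diminished second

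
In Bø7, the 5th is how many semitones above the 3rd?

Bm7b5: B D F A.
D to F is a minor third: 3 semitones.

3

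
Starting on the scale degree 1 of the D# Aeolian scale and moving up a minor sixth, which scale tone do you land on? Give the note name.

The scale is D# E# F# G# A# B C#.
The scale degree 1 is D#; a minor sixth above that is B — scale degree 6.

B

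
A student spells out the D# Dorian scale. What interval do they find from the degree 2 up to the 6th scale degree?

Spelling the D# Dorian scale: D# E# F# G# A# B# C#.
That puts E# below B#.
From E# to B# is 7 semitones, exactly the perfect fifth.

perfect fifth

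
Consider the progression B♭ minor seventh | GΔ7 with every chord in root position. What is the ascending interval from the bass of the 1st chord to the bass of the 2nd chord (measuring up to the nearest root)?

The roots are B♭ and G.
From B♭ to G is 9 semitones, exactly the major sixth.

major sixth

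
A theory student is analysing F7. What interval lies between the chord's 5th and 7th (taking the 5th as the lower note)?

F7 (F dominant seventh): F A C Eb.
That puts C below Eb.
C up to Eb is 3 semitones, a half step narrower than a major third, so the interval is minor.

m3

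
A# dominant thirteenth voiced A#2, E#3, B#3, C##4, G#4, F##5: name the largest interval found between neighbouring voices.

Adjacent intervals: A#2→E#3 = perfect fifth; E#3→B#3 = perfect fifth; B#3→C##4 = major second; C##4→G#4 = diminished fifth; G#4→F##5 = major seventh.
The largest is G#4 to F##5, a major seventh (11 semitones).

M7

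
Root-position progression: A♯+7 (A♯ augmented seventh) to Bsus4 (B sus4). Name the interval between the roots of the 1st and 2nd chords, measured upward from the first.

The roots are A♯ and B.
2 letter names make it a second; at 1 semitone (a half step narrower than major) the quality is minor.

minor second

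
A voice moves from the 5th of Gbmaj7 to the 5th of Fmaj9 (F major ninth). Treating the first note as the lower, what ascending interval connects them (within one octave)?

The 5th of Gbmaj7 is Db; the 5th of Fmaj9 (F major ninth) is C.
Counting 7 letters and 11 half steps from Db gives a major seventh.

major seventh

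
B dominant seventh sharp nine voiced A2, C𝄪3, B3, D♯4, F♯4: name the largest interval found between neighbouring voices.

Adjacent intervals: A2→C𝄪3 = augmented third; C𝄪3→B3 = diminished seventh; B3→D♯4 = major third; D♯4→F♯4 = minor third.
The largest is C𝄪3 to B3, a diminished seventh (9 semitones).

diminished 7th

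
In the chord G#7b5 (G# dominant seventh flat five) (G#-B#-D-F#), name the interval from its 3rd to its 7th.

3rd = B#; 7th = F#.
5 letter names make it a fifth; at 6 semitones (a half step narrower than perfect) the quality is diminished.

diminished fifth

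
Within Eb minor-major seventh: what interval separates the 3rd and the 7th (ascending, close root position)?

Spelling the chord: Eb, Gb, Bb, D.
That puts Gb below D.
Gb up to D is 8 semitones, a half step wider than a perfect fifth, so the interval is augmented.

augmented fifth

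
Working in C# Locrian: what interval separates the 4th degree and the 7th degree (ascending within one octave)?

Spelling C# Locrian: C# D E F# G A B.
So we need the interval from F# up to B.
F# up to B spans 4 letter names and 5 semitones — a perfect fourth.

perfect fourth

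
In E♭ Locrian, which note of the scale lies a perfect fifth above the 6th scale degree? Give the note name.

The scale is E♭ F♭ G♭ A♭ B𝄫 C♭ D♭.
The 6th scale degree is C♭; a perfect fifth above that is G♭ — scale degree 3.

Gb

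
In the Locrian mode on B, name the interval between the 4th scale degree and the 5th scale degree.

minor second

B locrian: B C D E F G A.
4th scale degree = E; 5th scale degree = F.
E up to F is 1 semitone, a half step narrower than a major second, so the interval is minor.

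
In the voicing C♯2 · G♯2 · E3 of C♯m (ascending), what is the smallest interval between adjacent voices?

perfect fifth

Adjacent intervals: C♯2→G♯2 = perfect fifth; G♯2→E3 = minor sixth.
The smallest is C♯2 to G♯2, a perfect fifth (7 semitones).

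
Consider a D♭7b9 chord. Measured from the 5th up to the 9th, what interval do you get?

D♭7b9 is spelled D♭–F–A♭–C♭–E𝄫.
That puts A♭ below E𝄫.
A♭ up to E𝄫 is 6 semitones, a half step narrower than a perfect fifth, so the interval is diminished.

diminished 5th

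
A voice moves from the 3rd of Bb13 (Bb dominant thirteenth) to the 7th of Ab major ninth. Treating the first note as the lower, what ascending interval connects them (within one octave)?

perfect fourth

The 3rd of Bb13 (Bb dominant thirteenth) is D; the 7th of Ab major ninth is G.
D up to G spans 4 letter names and 5 semitones — a perfect fourth.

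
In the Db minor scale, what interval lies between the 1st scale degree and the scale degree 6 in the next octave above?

minor thirteenth

The scale runs Db Eb Fb Gb Ab Bbb Cb.
So we need the interval from Db up to Bbb.
Db up to Bbb is 20 semitones, a half step narrower than a major thirteenth, so the interval is minor.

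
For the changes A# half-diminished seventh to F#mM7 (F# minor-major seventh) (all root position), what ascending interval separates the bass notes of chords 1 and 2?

minor sixth

The roots are A# and F#.
6 letter names make it a sixth; at 8 semitones (a half step narrower than major) the quality is minor.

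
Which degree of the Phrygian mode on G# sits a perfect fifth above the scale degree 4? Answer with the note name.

The scale is G# A B C# D# E F#.
The scale degree 4 is C#; a perfect fifth above that is G# — scale degree 1.

G#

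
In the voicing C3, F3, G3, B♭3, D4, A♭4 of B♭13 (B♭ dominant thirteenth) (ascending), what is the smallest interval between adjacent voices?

M2

Adjacent intervals: C3→F3 = perfect fourth; F3→G3 = major second; G3→B♭3 = minor third; B♭3→D4 = major third; D4→A♭4 = diminished fifth.
The smallest is F3 to G3, a major second (2 semitones).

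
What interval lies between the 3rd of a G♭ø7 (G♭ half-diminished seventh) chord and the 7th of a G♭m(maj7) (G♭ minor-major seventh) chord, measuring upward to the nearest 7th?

G♭ø7 (G♭ half-diminished seventh) has B𝄫 as its 3rd, and G♭m(maj7) (G♭ minor-major seventh) has F as its 7th.
B𝄫 up to F is 8 semitones, a half step wider than a perfect fifth, so the interval is augmented.

augmented 5th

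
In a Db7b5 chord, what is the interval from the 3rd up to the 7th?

diminished fifth

Db7b5 (Db dominant seventh flat five) is spelled Db F Abb Cb.
That puts F below Cb.
F up to Cb is 6 semitones, a half step narrower than a perfect fifth, so the interval is diminished.
This 3–7 tritone is the characteristic tension at the heart of the dominant sound.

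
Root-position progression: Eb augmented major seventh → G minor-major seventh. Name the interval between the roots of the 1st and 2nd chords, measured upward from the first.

major 3rd

The roots are Eb and G.
Counting 3 letters and 4 half steps from Eb gives a major third.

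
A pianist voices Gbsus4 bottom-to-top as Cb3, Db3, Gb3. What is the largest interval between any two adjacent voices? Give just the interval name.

Adjacent intervals: Cb3→Db3 = major second; Db3→Gb3 = perfect fourth.
The largest is Db3 to Gb3, a perfect fourth (5 semitones).

perfect fourth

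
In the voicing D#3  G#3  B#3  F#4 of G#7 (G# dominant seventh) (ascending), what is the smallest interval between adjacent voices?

Adjacent intervals: D#3→G#3 = perfect fourth; G#3→B#3 = major third; B#3→F#4 = diminished fifth.
The smallest is G#3 to B#3, a major third (4 semitones).

major 3rd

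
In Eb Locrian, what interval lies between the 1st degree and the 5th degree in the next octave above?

d12

Spelling Eb Locrian: Eb Fb Gb Ab Bbb Cb Db.
So we need the interval from Eb up to Bbb.
Eb up to Bbb is 18 semitones, a half step narrower than a perfect twelfth, so the interval is diminished.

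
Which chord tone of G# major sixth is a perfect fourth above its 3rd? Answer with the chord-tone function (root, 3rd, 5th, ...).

G#6 is spelled G#-B#-D#-E#.
The 3rd is B#. A perfect fourth above B# is E#.
E# is the chord's 6th.

6th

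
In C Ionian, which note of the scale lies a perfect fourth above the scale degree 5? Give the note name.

C

The scale is C D E F G A B.
The scale degree 5 is G; a perfect fourth above that is C — scale degree 1.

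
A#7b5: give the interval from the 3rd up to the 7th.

A#7b5: A#-C##-E-G#.
So we need the interval from C## up to G#.
From C## to G#: 6 semitones over a fifth = diminished.

diminished fifth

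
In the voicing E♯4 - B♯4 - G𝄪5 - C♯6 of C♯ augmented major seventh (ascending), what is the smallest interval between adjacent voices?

d4

Adjacent intervals: E♯4→B♯4 = perfect fifth; B♯4→G𝄪5 = major sixth; G𝄪5→C♯6 = diminished fourth.
The smallest is G𝄪5 to C♯6, a diminished fourth (4 semitones).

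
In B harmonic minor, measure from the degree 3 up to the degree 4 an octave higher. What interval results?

M9

The scale runs B C♯ D E F♯ G A♯.
Degree 3 = D; 4th degree (up an octave) = E.
From D to E is 14 semitones, exactly the major ninth.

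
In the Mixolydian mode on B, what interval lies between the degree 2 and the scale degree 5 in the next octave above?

B mixolydian: B C# D# E F# G# A.
The degree 2 is C# and the degree 5 (up an octave) is F#.
From C# to F# is 17 semitones, exactly the perfect eleventh.

perfect 11th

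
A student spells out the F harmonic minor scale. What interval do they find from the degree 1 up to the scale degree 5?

perfect 5th

The scale runs F G A♭ B♭ C D♭ E.
So we need the interval from F up to C.
F up to C spans 5 letter names and 7 semitones — a perfect fifth.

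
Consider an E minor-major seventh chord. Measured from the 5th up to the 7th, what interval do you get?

major third

The chord tones of EmM7 are E G B D#.
The 5th is B and the 7th is D#.
From B to D# is 4 semitones, exactly the major third.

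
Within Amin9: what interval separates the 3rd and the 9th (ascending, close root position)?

Am9 (A minor ninth) is spelled A-C-E-G-B.
That puts C below B.
From C to B is 11 semitones, exactly the major seventh.

major seventh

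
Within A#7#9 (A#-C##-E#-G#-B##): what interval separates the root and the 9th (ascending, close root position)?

Root = A#; 9th = B##.
9 letter names make it a ninth; at 15 semitones (a half step wider than major) the quality is augmented.

augmented ninth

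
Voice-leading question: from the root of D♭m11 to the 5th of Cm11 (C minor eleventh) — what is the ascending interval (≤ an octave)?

The root of D♭m11 is D♭; the 5th of Cm11 (C minor eleventh) is G.
4 letter names make it a fourth; at 6 semitones (a half step wider than perfect) the quality is augmented.

A4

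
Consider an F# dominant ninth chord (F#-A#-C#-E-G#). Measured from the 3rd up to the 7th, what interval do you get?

diminished fifth

So we need the interval from A# up to E.
From A# to E: 6 semitones over a fifth = diminished.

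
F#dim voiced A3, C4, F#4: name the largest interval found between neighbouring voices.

Adjacent intervals: A3→C4 = minor third; C4→F#4 = augmented fourth.
The largest is C4 to F#4, an augmented fourth (6 semitones).

augmented fourth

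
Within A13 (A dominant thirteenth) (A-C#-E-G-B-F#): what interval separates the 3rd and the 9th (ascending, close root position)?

3rd = C#; 9th = B.
C# up to B is 10 semitones, a half step narrower than a major seventh, so the interval is minor.

minor seventh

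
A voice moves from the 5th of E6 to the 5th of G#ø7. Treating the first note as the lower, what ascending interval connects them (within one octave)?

m3

E6 has B as its 5th, and G#ø7 has D as its 5th.
B up to D is 3 semitones, a half step narrower than a major third, so the interval is minor.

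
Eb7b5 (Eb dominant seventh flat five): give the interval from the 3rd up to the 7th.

diminished 5th

Spelling the chord: Eb-G-Bbb-Db.
That puts G below Db.
G up to Db is 6 semitones, a half step narrower than a perfect fifth, so the interval is diminished.
That tritone between 3rd and 7th is what gives the dominant seventh its pull toward resolution.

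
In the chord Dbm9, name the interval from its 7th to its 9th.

M3

The chord tones of Dbm9 (Db minor ninth) are Db–Fb–Ab–Cb–Eb.
So we need the interval from Cb up to Eb.
Cb up to Eb spans 3 letter names and 4 semitones — a major third.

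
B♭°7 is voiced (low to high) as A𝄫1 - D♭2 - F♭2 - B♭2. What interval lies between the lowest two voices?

augmented 4th

Those voices are A𝄫1 and D♭2.
A𝄫 up to D♭ is 6 semitones, a half step wider than a perfect fourth, so the interval is augmented.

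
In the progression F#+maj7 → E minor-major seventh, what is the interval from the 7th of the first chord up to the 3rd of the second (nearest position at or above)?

diminished 3rd

The 7th of F#+maj7 is E#; the 3rd of E minor-major seventh is G.
E# up to G is 2 semitones, a whole step narrower than a major third, so the interval is diminished.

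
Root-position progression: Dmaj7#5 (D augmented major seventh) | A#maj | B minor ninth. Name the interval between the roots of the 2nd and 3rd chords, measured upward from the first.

The roots are A# and B.
A# up to B is 1 semitone, a half step narrower than a major second, so the interval is minor.

minor second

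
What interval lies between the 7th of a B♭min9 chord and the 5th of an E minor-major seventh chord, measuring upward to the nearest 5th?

The 7th of B♭min9 is A♭; the 5th of E minor-major seventh is B.
A♭ up to B is 3 semitones, a half step wider than a major second, so the interval is augmented.

augmented 2nd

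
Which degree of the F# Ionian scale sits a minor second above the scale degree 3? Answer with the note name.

B

The scale is F# G# A# B C# D# E#.
The scale degree 3 is A#; a minor second above that is B — scale degree 4.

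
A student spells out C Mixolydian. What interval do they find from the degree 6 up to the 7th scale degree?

minor second

C mixolydian: C D E F G A Bb.
Degree 6 = A; 7th degree = Bb.
A up to Bb is 1 semitone, a half step narrower than a major second, so the interval is minor.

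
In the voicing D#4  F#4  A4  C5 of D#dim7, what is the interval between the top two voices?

Those voices are A4 and C5.
A up to C is 3 semitones, a half step narrower than a major third, so the interval is minor.

minor 3rd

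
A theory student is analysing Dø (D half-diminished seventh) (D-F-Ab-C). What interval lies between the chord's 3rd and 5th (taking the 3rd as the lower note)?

minor 3rd

That puts F below Ab.
From F to Ab: 3 semitones over a third = minor.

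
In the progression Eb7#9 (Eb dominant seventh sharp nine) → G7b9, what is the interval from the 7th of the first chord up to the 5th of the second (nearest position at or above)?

Eb7#9 (Eb dominant seventh sharp nine) has Db as its 7th, and G7b9 has D as its 5th.
1 letter names make it a unison; at 1 semitone (a half step wider than perfect) the quality is augmented.

augmented unison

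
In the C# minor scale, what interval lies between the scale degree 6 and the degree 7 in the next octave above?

The scale runs C# D# E F# G# A B.
The scale degree 6 is A and the degree 7 (up an octave) is B.
From A to B is 14 semitones, exactly the major ninth.

major 9th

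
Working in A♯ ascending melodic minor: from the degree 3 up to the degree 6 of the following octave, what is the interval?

Spelling A♯ ascending melodic minor: A♯ B♯ C♯ D♯ E♯ F𝄪 G𝄪.
Degree 3 = C♯; 6th degree (up an octave) = F𝄪.
C♯ up to F𝄪 is 18 semitones, a half step wider than a perfect eleventh, so the interval is augmented.

A11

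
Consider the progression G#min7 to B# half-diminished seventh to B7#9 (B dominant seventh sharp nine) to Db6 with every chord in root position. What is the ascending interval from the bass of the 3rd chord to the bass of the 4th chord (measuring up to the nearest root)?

The roots are B and Db.
From B to Db: 2 semitones over a third = diminished.

diminished 3rd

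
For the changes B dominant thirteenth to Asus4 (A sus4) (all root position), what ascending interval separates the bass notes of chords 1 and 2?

m7

The roots are B and A.
From B to A: 10 semitones over a seventh = minor.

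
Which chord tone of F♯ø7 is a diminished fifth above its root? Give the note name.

F♯ half-diminished seventh is spelled F♯ A C E.
The root is F♯. A diminished fifth above F♯ is C.
C is the chord's 5th.

C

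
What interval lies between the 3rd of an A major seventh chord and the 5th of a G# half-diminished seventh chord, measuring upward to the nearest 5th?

A major seventh has C# as its 3rd, and G# half-diminished seventh has D as its 5th.
C# up to D is 1 semitone, a half step narrower than a major second, so the interval is minor.

minor 2nd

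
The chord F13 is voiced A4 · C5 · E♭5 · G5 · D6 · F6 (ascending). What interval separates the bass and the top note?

minor thirteenth

The outer voices are A4 and F6.
A up to F is 20 semitones, a half step narrower than a major thirteenth, so the interval is minor.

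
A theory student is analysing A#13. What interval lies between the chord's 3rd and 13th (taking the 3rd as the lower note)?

Spelling the chord: A#-C##-E#-G#-B#-F##.
So we need the interval from C## up to F##.
C## up to F## spans 11 letter names and 17 semitones — a perfect eleventh.

P11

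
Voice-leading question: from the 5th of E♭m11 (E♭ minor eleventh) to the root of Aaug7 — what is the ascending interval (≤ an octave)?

major seventh

The 5th of E♭m11 (E♭ minor eleventh) is B♭; the root of Aaug7 is A.
Counting 7 letters and 11 half steps from B♭ gives a major seventh.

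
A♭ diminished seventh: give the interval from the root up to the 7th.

diminished seventh

A♭dim7: A♭–C♭–E𝄫–G𝄫.
So we need the interval from A♭ up to G𝄫.
7 letter names make it a seventh; at 9 semitones (a whole step narrower than major) the quality is diminished.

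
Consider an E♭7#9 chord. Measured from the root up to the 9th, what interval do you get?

E♭ dominant seventh sharp nine is spelled E♭ G B♭ D♭ F♯.
The root is E♭ and the 9th is F♯.
9 letter names make it a ninth; at 15 semitones (a half step wider than major) the quality is augmented.

augmented 9th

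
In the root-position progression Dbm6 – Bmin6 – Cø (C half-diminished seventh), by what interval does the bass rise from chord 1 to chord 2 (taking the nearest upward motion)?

A6

The roots are Db and B.
6 letter names make it a sixth; at 10 semitones (a half step wider than major) the quality is augmented.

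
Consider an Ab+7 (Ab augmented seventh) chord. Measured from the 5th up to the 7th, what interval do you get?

diminished third

The chord tones of Ab augmented seventh are Ab, C, E, Gb.
5th = E; 7th = Gb.
3 letter names make it a third; at 2 semitones (a whole step narrower than major) the quality is diminished.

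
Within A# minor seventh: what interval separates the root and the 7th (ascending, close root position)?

minor seventh

Spelling the chord: A#, C#, E#, G#.
So we need the interval from A# up to G#.
From A# to G#: 10 semitones over a seventh = minor.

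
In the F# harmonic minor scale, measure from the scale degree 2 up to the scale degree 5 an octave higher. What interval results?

P11

F# harmonic minor: F# G# A B C# D E#.
That puts G# below C#.
From G# to C# is 17 semitones, exactly the perfect eleventh.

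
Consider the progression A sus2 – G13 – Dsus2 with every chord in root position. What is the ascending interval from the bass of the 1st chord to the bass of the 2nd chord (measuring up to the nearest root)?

The roots are A and G.
7 letter names make it a seventh; at 10 semitones (a half step narrower than major) the quality is minor.

minor seventh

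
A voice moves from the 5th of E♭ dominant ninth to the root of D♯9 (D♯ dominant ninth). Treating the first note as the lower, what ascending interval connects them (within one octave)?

augmented third

The 5th of E♭ dominant ninth is B♭; the root of D♯9 (D♯ dominant ninth) is D♯.
B♭ up to D♯ is 5 semitones, a half step wider than a major third, so the interval is augmented.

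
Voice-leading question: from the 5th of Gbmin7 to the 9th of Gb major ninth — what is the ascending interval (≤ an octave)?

Gbmin7 has Db as its 5th, and Gb major ninth has Ab as its 9th.
Counting 5 letters and 7 half steps from Db gives a perfect fifth.

perfect 5th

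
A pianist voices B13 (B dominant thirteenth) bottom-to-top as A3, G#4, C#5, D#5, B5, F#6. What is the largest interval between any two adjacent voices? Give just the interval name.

major 7th

Adjacent intervals: A3→G#4 = major seventh; G#4→C#5 = perfect fourth; C#5→D#5 = major second; D#5→B5 = minor sixth; B5→F#6 = perfect fifth.
The largest is A3 to G#4, a major seventh (11 semitones).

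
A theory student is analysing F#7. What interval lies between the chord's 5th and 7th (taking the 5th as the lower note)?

Spelling the chord: F#, A#, C#, E.
5th = C#; 7th = E.
3 letter names make it a third; at 3 semitones (a half step narrower than major) the quality is minor.

minor 3rd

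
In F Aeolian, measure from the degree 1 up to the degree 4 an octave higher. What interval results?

P11

The scale runs F G Ab Bb C Db Eb.
The degree 1 is F and the scale degree 4 (up an octave) is Bb.
Counting 11 letters and 17 half steps from F gives a perfect eleventh.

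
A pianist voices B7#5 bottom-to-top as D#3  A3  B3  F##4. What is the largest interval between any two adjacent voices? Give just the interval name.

Adjacent intervals: D#3→A3 = diminished fifth; A3→B3 = major second; B3→F##4 = augmented fifth.
The largest is B3 to F##4, an augmented fifth (8 semitones).

augmented 5th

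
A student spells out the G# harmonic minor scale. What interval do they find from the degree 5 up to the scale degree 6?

Spelling the G# harmonic minor scale: G# A# B C# D# E F##.
That puts D# below E.
D# up to E is 1 semitone, a half step narrower than a major second, so the interval is minor.

minor second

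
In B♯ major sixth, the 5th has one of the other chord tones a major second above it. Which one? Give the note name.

G##

B♯ major sixth: B♯-D𝄪-F𝄪-G𝄪.
The 5th is F𝄪. A major second above F𝄪 is G𝄪.
G𝄪 is the chord's 6th.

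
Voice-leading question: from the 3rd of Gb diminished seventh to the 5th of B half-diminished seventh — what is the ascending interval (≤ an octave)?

augmented fifth

The 3rd of Gb diminished seventh is Bbb; the 5th of B half-diminished seventh is F.
5 letter names make it a fifth; at 8 semitones (a half step wider than perfect) the quality is augmented.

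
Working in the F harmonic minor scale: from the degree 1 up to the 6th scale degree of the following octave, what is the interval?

minor 13th

F harmonic minor: F G A♭ B♭ C D♭ E.
Degree 1 = F; scale degree 6 (up an octave) = D♭.
F up to D♭ is 20 semitones, a half step narrower than a major thirteenth, so the interval is minor.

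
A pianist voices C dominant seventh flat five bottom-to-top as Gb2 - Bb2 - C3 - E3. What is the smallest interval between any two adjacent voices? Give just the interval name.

Adjacent intervals: Gb2→Bb2 = major third; Bb2→C3 = major second; C3→E3 = major third.
The smallest is Bb2 to C3, a major second (2 semitones).

major second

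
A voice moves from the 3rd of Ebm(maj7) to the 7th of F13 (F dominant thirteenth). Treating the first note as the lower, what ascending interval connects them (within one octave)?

major sixth

The 3rd of Ebm(maj7) is Gb; the 7th of F13 (F dominant thirteenth) is Eb.
Counting 6 letters and 9 half steps from Gb gives a major sixth.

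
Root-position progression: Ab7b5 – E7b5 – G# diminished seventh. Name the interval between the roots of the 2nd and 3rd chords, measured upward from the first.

The roots are E and G#.
Counting 3 letters and 4 half steps from E gives a major third.

major 3rd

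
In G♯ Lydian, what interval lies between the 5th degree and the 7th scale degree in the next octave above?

G♯ lydian: G♯ A♯ B♯ C𝄪 D♯ E♯ F𝄪.
The 5th degree is D♯ and the 7th scale degree (up an octave) is F𝄪.
D♯ up to F𝄪 spans 10 letter names and 16 semitones — a major tenth.

major 10th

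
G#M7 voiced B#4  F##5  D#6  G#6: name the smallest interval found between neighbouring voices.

perfect 4th

Adjacent intervals: B#4→F##5 = perfect fifth; F##5→D#6 = minor sixth; D#6→G#6 = perfect fourth.
The smallest is D#6 to G#6, a perfect fourth (5 semitones).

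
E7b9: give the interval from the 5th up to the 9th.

diminished fifth

The chord tones of E dominant seventh flat nine are E-G♯-B-D-F.
The 5th is B and the 9th is F.
B up to F is 6 semitones, a half step narrower than a perfect fifth, so the interval is diminished.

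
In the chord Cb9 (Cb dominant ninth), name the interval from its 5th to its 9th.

The chord tones of Cb dominant ninth are Cb Eb Gb Bbb Db.
5th = Gb; 9th = Db.
Counting 5 letters and 7 half steps from Gb gives a perfect fifth.

perfect fifth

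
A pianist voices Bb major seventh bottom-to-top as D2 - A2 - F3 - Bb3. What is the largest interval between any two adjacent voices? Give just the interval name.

minor sixth

Adjacent intervals: D2→A2 = perfect fifth; A2→F3 = minor sixth; F3→Bb3 = perfect fourth.
The largest is A2 to F3, a minor sixth (8 semitones).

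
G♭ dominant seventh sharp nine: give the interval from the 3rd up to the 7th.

d5

The chord tones of G♭7#9 are G♭–B♭–D♭–F♭–A.
The 3rd is B♭ and the 7th is F♭.
B♭ up to F♭ is 6 semitones, a half step narrower than a perfect fifth, so the interval is diminished.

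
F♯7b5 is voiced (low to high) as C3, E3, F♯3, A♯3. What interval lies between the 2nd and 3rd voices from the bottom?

Those voices are E3 and F♯3.
From E to F♯ is 2 semitones, exactly the major second.

major 2nd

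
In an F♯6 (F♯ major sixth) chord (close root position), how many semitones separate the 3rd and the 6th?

5

The chord tones of F♯ major sixth are F♯–A♯–C♯–D♯.
A♯ to D♯ is a perfect fourth: 5 semitones.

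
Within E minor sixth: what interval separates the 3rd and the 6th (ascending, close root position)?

Emin6 is spelled E G B C♯.
So we need the interval from G up to C♯.
From G to C♯: 6 semitones over a fourth = augmented.

augmented 4th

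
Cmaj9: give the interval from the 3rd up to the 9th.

Cmaj9 (C major ninth): C-E-G-B-D.
That puts E below D.
From E to D: 10 semitones over a seventh = minor.

minor seventh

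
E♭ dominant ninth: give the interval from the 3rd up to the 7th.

diminished fifth

E♭ dominant ninth is spelled E♭–G–B♭–D♭–F.
The 3rd is G and the 7th is D♭.
5 letter names make it a fifth; at 6 semitones (a half step narrower than perfect) the quality is diminished.
That tritone between 3rd and 7th is what gives the dominant seventh its pull toward resolution.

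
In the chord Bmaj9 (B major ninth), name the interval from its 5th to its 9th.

Spelling the chord: B, D#, F#, A#, C#.
5th = F#; 9th = C#.
Counting 5 letters and 7 half steps from F# gives a perfect fifth.

perfect fifth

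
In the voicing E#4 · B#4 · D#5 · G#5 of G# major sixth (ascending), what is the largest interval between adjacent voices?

perfect fifth

Adjacent intervals: E#4→B#4 = perfect fifth; B#4→D#5 = minor third; D#5→G#5 = perfect fourth.
The largest is E#4 to B#4, a perfect fifth (7 semitones).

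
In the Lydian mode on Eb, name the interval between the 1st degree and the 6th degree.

M6

Eb lydian: Eb F G A Bb C D.
That puts Eb below C.
Counting 6 letters and 9 half steps from Eb gives a major sixth.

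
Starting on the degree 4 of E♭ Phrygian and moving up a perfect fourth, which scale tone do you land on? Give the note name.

The scale is E♭ F♭ G♭ A♭ B♭ C♭ D♭.
The degree 4 is A♭; a perfect fourth above that is D♭ — scale degree 7.

Db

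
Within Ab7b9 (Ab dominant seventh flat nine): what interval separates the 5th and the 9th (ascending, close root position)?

diminished fifth

The chord tones of Ab7b9 are Ab, C, Eb, Gb, Bbb.
That puts Eb below Bbb.
From Eb to Bbb: 6 semitones over a fifth = diminished.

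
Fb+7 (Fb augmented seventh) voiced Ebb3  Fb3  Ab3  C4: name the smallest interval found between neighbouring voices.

Adjacent intervals: Ebb3→Fb3 = major second; Fb3→Ab3 = major third; Ab3→C4 = major third.
The smallest is Ebb3 to Fb3, a major second (2 semitones).

M2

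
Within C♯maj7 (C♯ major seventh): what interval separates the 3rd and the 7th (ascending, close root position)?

The chord tones of C♯Δ7 (C♯ major seventh) are C♯, E♯, G♯, B♯.
That puts E♯ below B♯.
From E♯ to B♯ is 7 semitones, exactly the perfect fifth.

perfect 5th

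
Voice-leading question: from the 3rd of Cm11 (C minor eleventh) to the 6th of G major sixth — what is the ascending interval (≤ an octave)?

Cm11 (C minor eleventh) has Eb as its 3rd, and G major sixth has E as its 6th.
From Eb to E: 1 semitone over a unison = augmented.

A1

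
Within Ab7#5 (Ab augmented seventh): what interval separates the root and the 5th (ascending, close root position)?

A5

Abaug7: Ab C E Gb.
Root = Ab; 5th = E.
Ab up to E is 8 semitones, a half step wider than a perfect fifth, so the interval is augmented.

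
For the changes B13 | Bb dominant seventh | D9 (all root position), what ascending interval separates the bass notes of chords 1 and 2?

d8

The roots are B and Bb.
From B to Bb: 11 semitones over an octave = diminished.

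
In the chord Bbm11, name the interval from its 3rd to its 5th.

Bb minor eleventh is spelled Bb–Db–F–Ab–C–Eb.
That puts Db below F.
Counting 3 letters and 4 half steps from Db gives a major third.

major third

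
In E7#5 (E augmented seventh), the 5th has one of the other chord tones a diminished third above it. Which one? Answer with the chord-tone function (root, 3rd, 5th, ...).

7th

Spelling the chord: E–G#–B#–D.
The 5th is B#. A diminished third above B# is D.
D is the chord's 7th.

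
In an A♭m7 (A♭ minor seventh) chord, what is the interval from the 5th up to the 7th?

minor 3rd

A♭ minor seventh: A♭ C♭ E♭ G♭.
So we need the interval from E♭ up to G♭.
E♭ up to G♭ is 3 semitones, a half step narrower than a major third, so the interval is minor.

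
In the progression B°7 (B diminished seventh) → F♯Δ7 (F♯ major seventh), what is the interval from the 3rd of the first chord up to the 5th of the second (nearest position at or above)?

major seventh

B°7 (B diminished seventh) has D as its 3rd, and F♯Δ7 (F♯ major seventh) has C♯ as its 5th.
Counting 7 letters and 11 half steps from D gives a major seventh.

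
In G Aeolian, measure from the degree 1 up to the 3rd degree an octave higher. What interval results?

The scale runs G A Bb C D Eb F.
Degree 1 = G; 3rd degree (up an octave) = Bb.
From G to Bb: 15 semitones over a tenth = minor.

minor tenth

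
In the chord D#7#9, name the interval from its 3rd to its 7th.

D# dominant seventh sharp nine: D#–F##–A#–C#–E##.
So we need the interval from F## up to C#.
From F## to C#: 6 semitones over a fifth = diminished.

diminished fifth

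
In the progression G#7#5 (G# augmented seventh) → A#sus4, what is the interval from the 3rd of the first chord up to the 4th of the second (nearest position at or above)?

minor 3rd

The 3rd of G#7#5 (G# augmented seventh) is B#; the 4th of A#sus4 is D#.
B# up to D# is 3 semitones, a half step narrower than a major third, so the interval is minor.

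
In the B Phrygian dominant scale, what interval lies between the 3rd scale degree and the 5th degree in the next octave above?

Spelling the B Phrygian dominant scale: B C D# E F# G A.
The 3rd scale degree is D# and the 5th scale degree (up an octave) is F#.
D# up to F# is 15 semitones, a half step narrower than a major tenth, so the interval is minor.

minor tenth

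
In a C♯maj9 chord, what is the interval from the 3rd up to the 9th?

Spelling the chord: C♯-E♯-G♯-B♯-D♯.
That puts E♯ below D♯.
From E♯ to D♯: 10 semitones over a seventh = minor.

minor seventh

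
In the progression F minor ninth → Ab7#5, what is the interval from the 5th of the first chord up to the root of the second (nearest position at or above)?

minor 6th

F minor ninth has C as its 5th, and Ab7#5 has Ab as its root.
6 letter names make it a sixth; at 8 semitones (a half step narrower than major) the quality is minor.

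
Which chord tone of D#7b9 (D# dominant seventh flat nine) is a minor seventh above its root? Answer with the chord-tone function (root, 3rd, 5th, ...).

7th

The chord tones of D#7b9 are D# F## A# C# E.
The root is D#. A minor seventh above D# is C#.
C# is the chord's 7th.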